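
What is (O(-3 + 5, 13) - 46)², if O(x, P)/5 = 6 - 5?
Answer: 1681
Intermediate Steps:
O(x, P) = 5 (O(x, P) = 5*(6 - 5) = 5*1 = 5)
(O(-3 + 5, 13) - 46)² = (5 - 46)² = (-41)² = 1681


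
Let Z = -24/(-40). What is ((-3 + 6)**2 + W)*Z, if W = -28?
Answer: -57/5 ≈ -11.400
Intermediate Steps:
Z = 3/5 (Z = -24*(-1/40) = 3/5 ≈ 0.60000)
((-3 + 6)**2 + W)*Z = ((-3 + 6)**2 - 28)*(3/5) = (3**2 - 28)*(3/5) = (9 - 28)*(3/5) = -19*3/5 = -57/5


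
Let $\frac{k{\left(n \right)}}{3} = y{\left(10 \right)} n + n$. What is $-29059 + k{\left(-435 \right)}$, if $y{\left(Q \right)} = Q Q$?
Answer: $-160864$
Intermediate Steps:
$y{\left(Q \right)} = Q^{2}$
$k{\left(n \right)} = 303 n$ ($k{\left(n \right)} = 3 \left(10^{2} n + n\right) = 3 \left(100 n + n\right) = 3 \cdot 101 n = 303 n$)
$-29059 + k{\left(-435 \right)} = -29059 + 303 \left(-435\right) = -29059 - 131805 = -160864$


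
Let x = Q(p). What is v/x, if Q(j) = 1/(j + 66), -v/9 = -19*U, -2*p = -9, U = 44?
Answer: 530442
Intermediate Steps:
p = 9/2 (p = -½*(-9) = 9/2 ≈ 4.5000)
v = 7524 (v = -(-171)*44 = -9*(-836) = 7524)
Q(j) = 1/(66 + j)
x = 2/141 (x = 1/(66 + 9/2) = 1/(141/2) = 2/141 ≈ 0.014184)
v/x = 7524/(2/141) = 7524*(141/2) = 530442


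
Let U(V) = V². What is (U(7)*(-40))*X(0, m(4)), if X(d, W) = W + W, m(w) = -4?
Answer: 15680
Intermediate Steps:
X(d, W) = 2*W
(U(7)*(-40))*X(0, m(4)) = (7²*(-40))*(2*(-4)) = (49*(-40))*(-8) = -1960*(-8) = 15680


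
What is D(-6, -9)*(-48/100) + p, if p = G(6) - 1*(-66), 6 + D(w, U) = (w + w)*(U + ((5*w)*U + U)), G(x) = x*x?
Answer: 7782/5 ≈ 1556.4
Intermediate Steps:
G(x) = x**2
D(w, U) = -6 + 2*w*(2*U + 5*U*w) (D(w, U) = -6 + (w + w)*(U + ((5*w)*U + U)) = -6 + (2*w)*(U + (5*U*w + U)) = -6 + (2*w)*(U + (U + 5*U*w)) = -6 + (2*w)*(2*U + 5*U*w) = -6 + 2*w*(2*U + 5*U*w))
p = 102 (p = 6**2 - 1*(-66) = 36 + 66 = 102)
D(-6, -9)*(-48/100) + p = (-6 + 4*(-9)*(-6) + 10*(-9)*(-6)**2)*(-48/100) + 102 = (-6 + 216 + 10*(-9)*36)*(-48*1/100) + 102 = (-6 + 216 - 3240)*(-12/25) + 102 = -3030*(-12/25) + 102 = 7272/5 + 102 = 7782/5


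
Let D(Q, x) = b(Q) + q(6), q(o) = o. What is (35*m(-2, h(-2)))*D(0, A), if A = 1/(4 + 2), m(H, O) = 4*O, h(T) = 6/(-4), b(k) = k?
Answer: -1260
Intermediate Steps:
h(T) = -3/2 (h(T) = 6*(-¼) = -3/2)
A = ⅙ (A = 1/6 = ⅙ ≈ 0.16667)
D(Q, x) = 6 + Q (D(Q, x) = Q + 6 = 6 + Q)
(35*m(-2, h(-2)))*D(0, A) = (35*(4*(-3/2)))*(6 + 0) = (35*(-6))*6 = -210*6 = -1260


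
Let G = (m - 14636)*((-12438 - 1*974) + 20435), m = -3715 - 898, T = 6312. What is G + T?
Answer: -135179415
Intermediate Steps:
m = -4613
G = -135185727 (G = (-4613 - 14636)*((-12438 - 1*974) + 20435) = -19249*((-12438 - 974) + 20435) = -19249*(-13412 + 20435) = -19249*7023 = -135185727)
G + T = -135185727 + 6312 = -135179415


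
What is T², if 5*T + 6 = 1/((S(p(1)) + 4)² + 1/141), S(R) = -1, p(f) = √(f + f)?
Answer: 55935441/40322500 ≈ 1.3872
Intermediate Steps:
p(f) = √2*√f (p(f) = √(2*f) = √2*√f)
T = -7479/6350 (T = -6/5 + 1/(5*((-1 + 4)² + 1/141)) = -6/5 + 1/(5*(3² + 1/141)) = -6/5 + 1/(5*(9 + 1/141)) = -6/5 + 1/(5*(1270/141)) = -6/5 + (⅕)*(141/1270) = -6/5 + 141/6350 = -7479/6350 ≈ -1.1778)
T² = (-7479/6350)² = 55935441/40322500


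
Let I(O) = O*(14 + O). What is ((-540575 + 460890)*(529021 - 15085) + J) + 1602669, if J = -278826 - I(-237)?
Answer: -40951719168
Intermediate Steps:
J = -331677 (J = -278826 - (-237)*(14 - 237) = -278826 - (-237)*(-223) = -278826 - 1*52851 = -278826 - 52851 = -331677)
((-540575 + 460890)*(529021 - 15085) + J) + 1602669 = ((-540575 + 460890)*(529021 - 15085) - 331677) + 1602669 = (-79685*513936 - 331677) + 1602669 = (-40952990160 - 331677) + 1602669 = -40953321837 + 1602669 = -40951719168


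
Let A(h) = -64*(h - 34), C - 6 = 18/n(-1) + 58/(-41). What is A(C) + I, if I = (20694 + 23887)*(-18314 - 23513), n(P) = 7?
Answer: -535165389713/287 ≈ -1.8647e+9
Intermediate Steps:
I = -1864689487 (I = 44581*(-41827) = -1864689487)
C = 2054/287 (C = 6 + (18/7 + 58/(-41)) = 6 + (18*(⅐) + 58*(-1/41)) = 6 + (18/7 - 58/41) = 6 + 332/287 = 2054/287 ≈ 7.1568)
A(h) = 2176 - 64*h (A(h) = -64*(-34 + h) = 2176 - 64*h)
A(C) + I = (2176 - 64*2054/287) - 1864689487 = (2176 - 131456/287) - 1864689487 = 493056/287 - 1864689487 = -535165389713/287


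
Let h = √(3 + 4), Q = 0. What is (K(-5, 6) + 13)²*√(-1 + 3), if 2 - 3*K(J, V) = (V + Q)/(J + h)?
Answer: 256*√14/81 + 16391*√2/81 ≈ 298.00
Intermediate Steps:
h = √7 ≈ 2.6458
K(J, V) = ⅔ - V/(3*(J + √7)) (K(J, V) = ⅔ - (V + 0)/(3*(J + √7)) = ⅔ - V/(3*(J + √7)))
(K(-5, 6) + 13)²*√(-1 + 3) = ((-1*6 + 2*(-5) + 2*√7)/(3*(-5 + √7)) + 13)²*√(-1 + 3) = ((-6 - 10 + 2*√7)/(3*(-5 + √7)) + 13)²*√2 = ((-16 + 2*√7)/(3*(-5 + √7)) + 13)²*√2 = (13 + (-16 + 2*√7)/(3*(-5 + √7)))²*√2 = √2*(13 + (-16 + 2*√7)/(3*(-5 + √7)))²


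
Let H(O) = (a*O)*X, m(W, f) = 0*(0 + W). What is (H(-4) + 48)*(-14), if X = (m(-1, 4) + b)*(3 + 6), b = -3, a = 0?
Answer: -672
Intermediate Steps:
m(W, f) = 0 (m(W, f) = 0*W = 0)
X = -27 (X = (0 - 3)*(3 + 6) = -3*9 = -27)
H(O) = 0 (H(O) = (0*O)*(-27) = 0*(-27) = 0)
(H(-4) + 48)*(-14) = (0 + 48)*(-14) = 48*(-14) = -672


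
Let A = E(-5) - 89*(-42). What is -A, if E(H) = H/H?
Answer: -3739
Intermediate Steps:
E(H) = 1
A = 3739 (A = 1 - 89*(-42) = 1 + 3738 = 3739)
-A = -1*3739 = -3739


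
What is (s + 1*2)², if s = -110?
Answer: 11664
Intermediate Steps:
(s + 1*2)² = (-110 + 1*2)² = (-110 + 2)² = (-108)² = 11664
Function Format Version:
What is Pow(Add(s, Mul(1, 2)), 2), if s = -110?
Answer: 11664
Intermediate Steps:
Pow(Add(s, Mul(1, 2)), 2) = Pow(Add(-110, Mul(1, 2)), 2) = Pow(Add(-110, 2), 2) = Pow(-108, 2) = 11664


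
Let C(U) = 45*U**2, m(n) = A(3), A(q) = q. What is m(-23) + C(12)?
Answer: 6483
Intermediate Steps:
m(n) = 3
m(-23) + C(12) = 3 + 45*12**2 = 3 + 45*144 = 3 + 6480 = 6483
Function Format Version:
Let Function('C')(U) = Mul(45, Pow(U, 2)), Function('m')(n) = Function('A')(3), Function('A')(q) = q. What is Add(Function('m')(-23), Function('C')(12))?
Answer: 6483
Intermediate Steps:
Function('m')(n) = 3
Add(Function('m')(-23), Function('C')(12)) = Add(3, Mul(45, Pow(12, 2))) = Add(3, Mul(45, 144)) = Add(3, 6480) = 6483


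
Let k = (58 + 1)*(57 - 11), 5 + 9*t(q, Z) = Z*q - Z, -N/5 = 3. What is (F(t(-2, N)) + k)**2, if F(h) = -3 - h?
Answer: 593360881/81 ≈ 7.3254e+6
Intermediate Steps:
N = -15 (N = -5*3 = -15)
t(q, Z) = -5/9 - Z/9 + Z*q/9 (t(q, Z) = -5/9 + (Z*q - Z)/9 = -5/9 + (-Z + Z*q)/9 = -5/9 + (-Z/9 + Z*q/9) = -5/9 - Z/9 + Z*q/9)
k = 2714 (k = 59*46 = 2714)
(F(t(-2, N)) + k)**2 = ((-3 - (-5/9 - 1/9*(-15) + (1/9)*(-15)*(-2))) + 2714)**2 = ((-3 - (-5/9 + 5/3 + 10/3)) + 2714)**2 = ((-3 - 1*40/9) + 2714)**2 = ((-3 - 40/9) + 2714)**2 = (-67/9 + 2714)**2 = (24359/9)**2 = 593360881/81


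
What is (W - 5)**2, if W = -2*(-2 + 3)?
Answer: 49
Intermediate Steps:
W = -2 (W = -2*1 = -2)
(W - 5)**2 = (-2 - 5)**2 = (-7)**2 = 49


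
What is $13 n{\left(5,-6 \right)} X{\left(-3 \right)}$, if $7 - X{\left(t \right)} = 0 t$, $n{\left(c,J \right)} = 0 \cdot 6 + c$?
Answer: $455$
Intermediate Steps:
$n{\left(c,J \right)} = c$ ($n{\left(c,J \right)} = 0 + c = c$)
$X{\left(t \right)} = 7$ ($X{\left(t \right)} = 7 - 0 t = 7 - 0 = 7 + 0 = 7$)
$13 n{\left(5,-6 \right)} X{\left(-3 \right)} = 13 \cdot 5 \cdot 7 = 65 \cdot 7 = 455$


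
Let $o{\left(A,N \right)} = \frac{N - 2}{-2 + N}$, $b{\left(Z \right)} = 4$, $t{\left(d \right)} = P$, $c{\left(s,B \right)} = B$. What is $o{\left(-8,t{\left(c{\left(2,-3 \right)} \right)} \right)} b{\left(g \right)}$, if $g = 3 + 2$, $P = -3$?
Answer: $4$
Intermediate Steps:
$g = 5$
$t{\left(d \right)} = -3$
$o{\left(A,N \right)} = 1$ ($o{\left(A,N \right)} = \frac{-2 + N}{-2 + N} = 1$)
$o{\left(-8,t{\left(c{\left(2,-3 \right)} \right)} \right)} b{\left(g \right)} = 1 \cdot 4 = 4$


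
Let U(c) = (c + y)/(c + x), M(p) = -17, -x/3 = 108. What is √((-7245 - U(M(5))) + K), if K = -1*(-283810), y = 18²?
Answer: 2*√8039839863/341 ≈ 525.90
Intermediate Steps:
x = -324 (x = -3*108 = -324)
y = 324
U(c) = (324 + c)/(-324 + c) (U(c) = (c + 324)/(c - 324) = (324 + c)/(-324 + c))
K = 283810
√((-7245 - U(M(5))) + K) = √((-7245 - (324 - 17)/(-324 - 17)) + 283810) = √((-7245 - 307/(-341)) + 283810) = √((-7245 - (-1)*307/341) + 283810) = √((-7245 - 1*(-307/341)) + 283810) = √((-7245 + 307/341) + 283810) = √(-2470238/341 + 283810) = √(94308972/341) = 2*√8039839863/341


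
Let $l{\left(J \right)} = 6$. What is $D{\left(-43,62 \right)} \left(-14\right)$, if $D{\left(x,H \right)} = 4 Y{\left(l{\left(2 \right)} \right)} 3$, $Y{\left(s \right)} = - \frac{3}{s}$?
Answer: $84$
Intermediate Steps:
$D{\left(x,H \right)} = -6$ ($D{\left(x,H \right)} = 4 \left(- \frac{3}{6}\right) 3 = 4 \left(\left(-3\right) \frac{1}{6}\right) 3 = 4 \left(- \frac{1}{2}\right) 3 = \left(-2\right) 3 = -6$)
$D{\left(-43,62 \right)} \left(-14\right) = \left(-6\right) \left(-14\right) = 84$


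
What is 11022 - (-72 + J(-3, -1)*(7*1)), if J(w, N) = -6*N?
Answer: 11052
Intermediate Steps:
11022 - (-72 + J(-3, -1)*(7*1)) = 11022 - (-72 + (-6*(-1))*(7*1)) = 11022 - (-72 + 6*7) = 11022 - (-72 + 42) = 11022 - 1*(-30) = 11022 + 30 = 11052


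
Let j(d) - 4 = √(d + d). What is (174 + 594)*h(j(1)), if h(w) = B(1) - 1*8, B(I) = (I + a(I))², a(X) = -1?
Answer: -6144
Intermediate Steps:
j(d) = 4 + √2*√d (j(d) = 4 + √(d + d) = 4 + √(2*d) = 4 + √2*√d)
B(I) = (-1 + I)² (B(I) = (I - 1)² = (-1 + I)²)
h(w) = -8 (h(w) = (-1 + 1)² - 1*8 = 0² - 8 = 0 - 8 = -8)
(174 + 594)*h(j(1)) = (174 + 594)*(-8) = 768*(-8) = -6144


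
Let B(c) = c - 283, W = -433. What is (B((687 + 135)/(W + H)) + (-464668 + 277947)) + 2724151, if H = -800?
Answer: 7611439/3 ≈ 2.5371e+6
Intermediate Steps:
B(c) = -283 + c
(B((687 + 135)/(W + H)) + (-464668 + 277947)) + 2724151 = ((-283 + (687 + 135)/(-433 - 800)) + (-464668 + 277947)) + 2724151 = ((-283 + 822/(-1233)) - 186721) + 2724151 = ((-283 + 822*(-1/1233)) - 186721) + 2724151 = ((-283 - ⅔) - 186721) + 2724151 = (-851/3 - 186721) + 2724151 = -561014/3 + 2724151 = 7611439/3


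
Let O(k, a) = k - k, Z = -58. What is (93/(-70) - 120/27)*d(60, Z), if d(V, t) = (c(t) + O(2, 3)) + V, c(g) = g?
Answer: -3637/315 ≈ -11.546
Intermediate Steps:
O(k, a) = 0
d(V, t) = V + t (d(V, t) = (t + 0) + V = t + V = V + t)
(93/(-70) - 120/27)*d(60, Z) = (93/(-70) - 120/27)*(60 - 58) = (93*(-1/70) - 120*1/27)*2 = (-93/70 - 40/9)*2 = -3637/630*2 = -3637/315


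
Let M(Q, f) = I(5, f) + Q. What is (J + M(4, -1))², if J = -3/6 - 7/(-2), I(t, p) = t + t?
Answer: 289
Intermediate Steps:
I(t, p) = 2*t
M(Q, f) = 10 + Q (M(Q, f) = 2*5 + Q = 10 + Q)
J = 3 (J = -3*⅙ - 7*(-½) = -½ + 7/2 = 3)
(J + M(4, -1))² = (3 + (10 + 4))² = (3 + 14)² = 17² = 289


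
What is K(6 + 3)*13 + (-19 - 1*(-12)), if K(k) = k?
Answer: 110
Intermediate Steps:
K(6 + 3)*13 + (-19 - 1*(-12)) = (6 + 3)*13 + (-19 - 1*(-12)) = 9*13 + (-19 + 12) = 117 - 7 = 110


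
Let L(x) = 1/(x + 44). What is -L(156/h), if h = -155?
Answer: -155/6664 ≈ -0.023259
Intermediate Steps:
L(x) = 1/(44 + x)
-L(156/h) = -1/(44 + 156/(-155)) = -1/(44 + 156*(-1/155)) = -1/(44 - 156/155) = -1/6664/155 = -1*155/6664 = -155/6664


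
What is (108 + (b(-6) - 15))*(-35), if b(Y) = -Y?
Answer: -3465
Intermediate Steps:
(108 + (b(-6) - 15))*(-35) = (108 + (-1*(-6) - 15))*(-35) = (108 + (6 - 15))*(-35) = (108 - 9)*(-35) = 99*(-35) = -3465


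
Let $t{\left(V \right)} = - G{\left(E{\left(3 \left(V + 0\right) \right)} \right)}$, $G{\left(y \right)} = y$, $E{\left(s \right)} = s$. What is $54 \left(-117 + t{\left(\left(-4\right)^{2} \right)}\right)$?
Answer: $-8910$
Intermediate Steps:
$t{\left(V \right)} = - 3 V$ ($t{\left(V \right)} = - 3 \left(V + 0\right) = - 3 V$)
$54 \left(-117 + t{\left(\left(-4\right)^{2} \right)}\right) = 54 \left(-117 - 3 \left(-4\right)^{2}\right) = 54 \left(-117 - 48\right) = 54 \left(-165\right) = -8910$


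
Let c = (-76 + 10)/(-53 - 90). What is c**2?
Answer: 36/169 ≈ 0.21302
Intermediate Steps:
c = 6/13 (c = -66/(-143) = -66*(-1/143) = 6/13 ≈ 0.46154)
c**2 = (6/13)**2 = 36/169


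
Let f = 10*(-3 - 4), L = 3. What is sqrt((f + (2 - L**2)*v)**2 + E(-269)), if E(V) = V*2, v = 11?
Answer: sqrt(21071) ≈ 145.16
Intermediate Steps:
E(V) = 2*V
f = -70 (f = 10*(-7) = -70)
sqrt((f + (2 - L**2)*v)**2 + E(-269)) = sqrt((-70 + (2 - 1*3**2)*11)**2 + 2*(-269)) = sqrt((-70 + (2 - 1*9)*11)**2 - 538) = sqrt((-70 + (2 - 9)*11)**2 - 538) = sqrt((-70 - 7*11)**2 - 538) = sqrt((-70 - 77)**2 - 538) = sqrt((-147)**2 - 538) = sqrt(21609 - 538) = sqrt(21071)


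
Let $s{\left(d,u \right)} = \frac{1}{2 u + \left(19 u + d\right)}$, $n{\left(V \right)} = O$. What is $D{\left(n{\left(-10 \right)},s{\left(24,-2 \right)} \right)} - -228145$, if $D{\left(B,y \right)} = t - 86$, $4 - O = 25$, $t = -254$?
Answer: $227805$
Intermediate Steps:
$O = -21$ ($O = 4 - 25 = -21$)
$n{\left(V \right)} = -21$
$s{\left(d,u \right)} = \frac{1}{d + 21 u}$ ($s{\left(d,u \right)} = \frac{1}{2 u + \left(d + 19 u\right)} = \frac{1}{d + 21 u}$)
$D{\left(B,y \right)} = -340$ ($D{\left(B,y \right)} = -254 - 86 = -340$)
$D{\left(n{\left(-10 \right)},s{\left(24,-2 \right)} \right)} - -228145 = -340 - -228145 = -340 + 228145 = 227805$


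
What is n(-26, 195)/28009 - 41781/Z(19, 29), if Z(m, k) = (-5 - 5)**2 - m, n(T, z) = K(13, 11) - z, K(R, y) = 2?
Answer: -390086554/756243 ≈ -515.82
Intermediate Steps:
n(T, z) = 2 - z
Z(m, k) = 100 - m (Z(m, k) = (-10)**2 - m = 100 - m)
n(-26, 195)/28009 - 41781/Z(19, 29) = (2 - 1*195)/28009 - 41781/(100 - 1*19) = (2 - 195)*(1/28009) - 41781/(100 - 19) = -193*1/28009 - 41781/81 = -193/28009 - 41781*1/81 = -193/28009 - 13927/27 = -390086554/756243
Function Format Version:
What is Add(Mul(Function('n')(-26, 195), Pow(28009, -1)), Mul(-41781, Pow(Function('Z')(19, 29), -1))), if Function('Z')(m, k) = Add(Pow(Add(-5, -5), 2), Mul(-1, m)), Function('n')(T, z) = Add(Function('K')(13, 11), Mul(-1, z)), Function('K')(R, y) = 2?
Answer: Rational(-390086554, 756243) ≈ -515.82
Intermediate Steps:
Function('n')(T, z) = Add(2, Mul(-1, z))
Function('Z')(m, k) = Add(100, Mul(-1, m)) (Function('Z')(m, k) = Add(Pow(-10, 2), Mul(-1, m)) = Add(100, Mul(-1, m)))
Add(Mul(Function('n')(-26, 195), Pow(28009, -1)), Mul(-41781, Pow(Function('Z')(19, 29), -1))) = Add(Mul(Add(2, Mul(-1, 195)), Pow(28009, -1)), Mul(-41781, Pow(Add(100, Mul(-1, 19)), -1))) = Add(Mul(Add(2, -195), Rational(1, 28009)), Mul(-41781, Pow(Add(100, -19), -1))) = Add(Mul(-193, Rational(1, 28009)), Mul(-41781, Pow(81, -1))) = Add(Rational(-193, 28009), Mul(-41781, Rational(1, 81))) = Add(Rational(-193, 28009), Rational(-13927, 27)) = Rational(-390086554, 756243)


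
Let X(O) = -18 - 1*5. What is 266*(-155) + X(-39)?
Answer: -41253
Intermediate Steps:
X(O) = -23 (X(O) = -18 - 5 = -23)
266*(-155) + X(-39) = 266*(-155) - 23 = -41230 - 23 = -41253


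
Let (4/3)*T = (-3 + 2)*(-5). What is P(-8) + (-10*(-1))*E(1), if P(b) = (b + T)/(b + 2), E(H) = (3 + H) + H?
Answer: 1217/24 ≈ 50.708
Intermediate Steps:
T = 15/4 (T = 3*((-3 + 2)*(-5))/4 = 3*(-1*(-5))/4 = (¾)*5 = 15/4 ≈ 3.7500)
E(H) = 3 + 2*H
P(b) = (15/4 + b)/(2 + b) (P(b) = (b + 15/4)/(b + 2) = (15/4 + b)/(2 + b))
P(-8) + (-10*(-1))*E(1) = (15/4 - 8)/(2 - 8) + (-10*(-1))*(3 + 2*1) = -17/4/(-6) + 10*(3 + 2) = -⅙*(-17/4) + 10*5 = 17/24 + 50 = 1217/24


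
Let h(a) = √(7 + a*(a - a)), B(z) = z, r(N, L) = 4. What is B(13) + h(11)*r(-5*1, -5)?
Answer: 13 + 4*√7 ≈ 23.583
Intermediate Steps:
h(a) = √7 (h(a) = √(7 + a*0) = √(7 + 0) = √7)
B(13) + h(11)*r(-5*1, -5) = 13 + √7*4 = 13 + 4*√7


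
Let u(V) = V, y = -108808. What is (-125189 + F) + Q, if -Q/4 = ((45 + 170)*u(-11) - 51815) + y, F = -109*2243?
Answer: 282276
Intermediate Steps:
F = -244487
Q = 651952 (Q = -4*(((45 + 170)*(-11) - 51815) - 108808) = -4*((215*(-11) - 51815) - 108808) = -4*((-2365 - 51815) - 108808) = -4*(-54180 - 108808) = -4*(-162988) = 651952)
(-125189 + F) + Q = (-125189 - 244487) + 651952 = -369676 + 651952 = 282276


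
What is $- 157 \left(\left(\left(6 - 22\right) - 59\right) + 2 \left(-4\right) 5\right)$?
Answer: $18055$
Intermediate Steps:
$- 157 \left(\left(\left(6 - 22\right) - 59\right) + 2 \left(-4\right) 5\right) = - 157 \left(\left(\left(6 - 22\right) - 59\right) - 40\right) = - 157 \left(\left(-16 - 59\right) - 40\right) = - 157 \left(-75 - 40\right) = \left(-157\right) \left(-115\right) = 18055$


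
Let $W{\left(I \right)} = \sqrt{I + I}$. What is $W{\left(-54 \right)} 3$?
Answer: $18 i \sqrt{3} \approx 31.177 i$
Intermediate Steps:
$W{\left(I \right)} = \sqrt{2} \sqrt{I}$ ($W{\left(I \right)} = \sqrt{2 I} = \sqrt{2} \sqrt{I}$)
$W{\left(-54 \right)} 3 = \sqrt{2} \sqrt{-54} \cdot 3 = \sqrt{2} \cdot 3 i \sqrt{6} \cdot 3 = 6 i \sqrt{3} \cdot 3 = 18 i \sqrt{3}$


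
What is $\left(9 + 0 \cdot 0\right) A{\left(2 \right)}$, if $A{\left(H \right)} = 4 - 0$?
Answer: $36$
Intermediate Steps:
$A{\left(H \right)} = 4$ ($A{\left(H \right)} = 4 + 0 = 4$)
$\left(9 + 0 \cdot 0\right) A{\left(2 \right)} = \left(9 + 0 \cdot 0\right) 4 = \left(9 + 0\right) 4 = 9 \cdot 4 = 36$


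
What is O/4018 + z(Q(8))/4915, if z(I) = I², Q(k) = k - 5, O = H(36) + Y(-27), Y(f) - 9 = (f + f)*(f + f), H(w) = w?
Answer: 2084211/2821210 ≈ 0.73876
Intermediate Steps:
Y(f) = 9 + 4*f² (Y(f) = 9 + (f + f)*(f + f) = 9 + (2*f)*(2*f) = 9 + 4*f²)
O = 2961 (O = 36 + (9 + 4*(-27)²) = 36 + (9 + 4*729) = 36 + (9 + 2916) = 36 + 2925 = 2961)
Q(k) = -5 + k
O/4018 + z(Q(8))/4915 = 2961/4018 + (-5 + 8)²/4915 = 2961*(1/4018) + 3²*(1/4915) = 423/574 + 9*(1/4915) = 423/574 + 9/4915 = 2084211/2821210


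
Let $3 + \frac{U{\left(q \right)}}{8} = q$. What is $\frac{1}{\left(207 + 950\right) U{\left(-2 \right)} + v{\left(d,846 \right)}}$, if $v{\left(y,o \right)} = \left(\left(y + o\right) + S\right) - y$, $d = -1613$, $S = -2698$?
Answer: $- \frac{1}{48132} \approx -2.0776 \cdot 10^{-5}$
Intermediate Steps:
$U{\left(q \right)} = -24 + 8 q$
$v{\left(y,o \right)} = -2698 + o$ ($v{\left(y,o \right)} = \left(\left(y + o\right) - 2698\right) - y = \left(\left(o + y\right) - 2698\right) - y = \left(-2698 + o + y\right) - y = -2698 + o$)
$\frac{1}{\left(207 + 950\right) U{\left(-2 \right)} + v{\left(d,846 \right)}} = \frac{1}{\left(207 + 950\right) \left(-24 + 8 \left(-2\right)\right) + \left(-2698 + 846\right)} = \frac{1}{1157 \left(-24 - 16\right) - 1852} = \frac{1}{1157 \left(-40\right) - 1852} = \frac{1}{-46280 - 1852} = \frac{1}{-48132} = - \frac{1}{48132}$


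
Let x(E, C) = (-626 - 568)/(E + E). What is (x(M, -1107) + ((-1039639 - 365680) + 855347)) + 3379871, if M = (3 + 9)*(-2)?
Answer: 22639391/8 ≈ 2.8299e+6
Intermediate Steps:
M = -24 (M = 12*(-2) = -24)
x(E, C) = -597/E (x(E, C) = -1194*1/(2*E) = -597/E)
(x(M, -1107) + ((-1039639 - 365680) + 855347)) + 3379871 = (-597/(-24) + ((-1039639 - 365680) + 855347)) + 3379871 = (-597*(-1/24) + (-1405319 + 855347)) + 3379871 = (199/8 - 549972) + 3379871 = -4399577/8 + 3379871 = 22639391/8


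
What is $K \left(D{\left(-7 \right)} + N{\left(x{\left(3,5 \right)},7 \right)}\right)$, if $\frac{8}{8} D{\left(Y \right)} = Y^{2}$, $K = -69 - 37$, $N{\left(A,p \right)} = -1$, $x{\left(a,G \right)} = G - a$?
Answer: $-5088$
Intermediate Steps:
$K = -106$ ($K = -69 - 37 = -106$)
$D{\left(Y \right)} = Y^{2}$
$K \left(D{\left(-7 \right)} + N{\left(x{\left(3,5 \right)},7 \right)}\right) = - 106 \left(\left(-7\right)^{2} - 1\right) = - 106 \left(49 - 1\right) = \left(-106\right) 48 = -5088$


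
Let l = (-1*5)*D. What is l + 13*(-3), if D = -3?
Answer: -24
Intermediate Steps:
l = 15 (l = -1*5*(-3) = -5*(-3) = 15)
l + 13*(-3) = 15 + 13*(-3) = 15 - 39 = -24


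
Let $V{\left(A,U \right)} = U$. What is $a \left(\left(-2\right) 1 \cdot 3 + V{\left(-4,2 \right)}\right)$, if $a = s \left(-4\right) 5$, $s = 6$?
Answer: $480$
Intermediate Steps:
$a = -120$ ($a = 6 \left(-4\right) 5 = \left(-24\right) 5 = -120$)
$a \left(\left(-2\right) 1 \cdot 3 + V{\left(-4,2 \right)}\right) = - 120 \left(\left(-2\right) 1 \cdot 3 + 2\right) = - 120 \left(\left(-2\right) 3 + 2\right) = - 120 \left(-6 + 2\right) = \left(-120\right) \left(-4\right) = 480$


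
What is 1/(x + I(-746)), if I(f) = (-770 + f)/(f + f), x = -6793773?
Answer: -373/2534076950 ≈ -1.4719e-7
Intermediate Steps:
I(f) = (-770 + f)/(2*f) (I(f) = (-770 + f)/((2*f)) = (-770 + f)*(1/(2*f)) = (-770 + f)/(2*f))
1/(x + I(-746)) = 1/(-6793773 + (1/2)*(-770 - 746)/(-746)) = 1/(-6793773 + (1/2)*(-1/746)*(-1516)) = 1/(-6793773 + 379/373) = 1/(-2534076950/373) = -373/2534076950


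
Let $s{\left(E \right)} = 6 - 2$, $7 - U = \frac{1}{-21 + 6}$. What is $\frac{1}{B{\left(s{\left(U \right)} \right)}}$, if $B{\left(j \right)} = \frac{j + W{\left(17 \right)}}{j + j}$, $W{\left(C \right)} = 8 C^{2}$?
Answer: $\frac{2}{579} \approx 0.0034542$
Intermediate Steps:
$U = \frac{106}{15}$ ($U = 7 - \frac{1}{-21 + 6} = 7 - \frac{1}{-15} = 7 - - \frac{1}{15} = 7 + \frac{1}{15} = \frac{106}{15} \approx 7.0667$)
$s{\left(E \right)} = 4$
$B{\left(j \right)} = \frac{2312 + j}{2 j}$ ($B{\left(j \right)} = \frac{j + 8 \cdot 17^{2}}{j + j} = \frac{j + 8 \cdot 289}{2 j} = \left(j + 2312\right) \frac{1}{2 j} = \left(2312 + j\right) \frac{1}{2 j} = \frac{2312 + j}{2 j}$)
$\frac{1}{B{\left(s{\left(U \right)} \right)}} = \frac{1}{\frac{1}{2} \cdot \frac{1}{4} \left(2312 + 4\right)} = \frac{1}{\frac{1}{2} \cdot \frac{1}{4} \cdot 2316} = \frac{1}{\frac{579}{2}} = \frac{2}{579}$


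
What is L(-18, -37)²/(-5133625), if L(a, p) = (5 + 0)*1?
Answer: -1/205345 ≈ -4.8699e-6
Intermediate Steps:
L(a, p) = 5 (L(a, p) = 5*1 = 5)
L(-18, -37)²/(-5133625) = 5²/(-5133625) = 25*(-1/5133625) = -1/205345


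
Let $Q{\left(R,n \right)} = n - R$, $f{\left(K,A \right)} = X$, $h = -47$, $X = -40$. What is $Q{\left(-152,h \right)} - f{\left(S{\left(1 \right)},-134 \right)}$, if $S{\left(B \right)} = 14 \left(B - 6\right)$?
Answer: $145$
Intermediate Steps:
$S{\left(B \right)} = -84 + 14 B$ ($S{\left(B \right)} = 14 \left(-6 + B\right) = -84 + 14 B$)
$f{\left(K,A \right)} = -40$
$Q{\left(-152,h \right)} - f{\left(S{\left(1 \right)},-134 \right)} = \left(-47 - -152\right) - -40 = \left(-47 + 152\right) + 40 = 105 + 40 = 145$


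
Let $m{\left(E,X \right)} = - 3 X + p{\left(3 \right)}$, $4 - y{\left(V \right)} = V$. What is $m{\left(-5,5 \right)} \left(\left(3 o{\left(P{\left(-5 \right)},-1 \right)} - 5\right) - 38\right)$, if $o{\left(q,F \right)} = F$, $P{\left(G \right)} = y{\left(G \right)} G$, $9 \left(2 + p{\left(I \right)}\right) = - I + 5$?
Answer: $\frac{6946}{9} \approx 771.78$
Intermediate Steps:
$y{\left(V \right)} = 4 - V$
$p{\left(I \right)} = - \frac{13}{9} - \frac{I}{9}$ ($p{\left(I \right)} = -2 + \frac{- I + 5}{9} = -2 + \frac{5 - I}{9} = -2 - \left(- \frac{5}{9} + \frac{I}{9}\right) = - \frac{13}{9} - \frac{I}{9}$)
$P{\left(G \right)} = G \left(4 - G\right)$ ($P{\left(G \right)} = \left(4 - G\right) G = G \left(4 - G\right)$)
$m{\left(E,X \right)} = - \frac{16}{9} - 3 X$ ($m{\left(E,X \right)} = - 3 X - \frac{16}{9} = - \frac{16}{9} - 3 X$)
$m{\left(-5,5 \right)} \left(\left(3 o{\left(P{\left(-5 \right)},-1 \right)} - 5\right) - 38\right) = \left(- \frac{16}{9} - 15\right) \left(\left(3 \left(-1\right) - 5\right) - 38\right) = \left(- \frac{16}{9} - 15\right) \left(\left(-3 - 5\right) - 38\right) = - \frac{151 \left(-8 - 38\right)}{9} = \left(- \frac{151}{9}\right) \left(-46\right) = \frac{6946}{9}$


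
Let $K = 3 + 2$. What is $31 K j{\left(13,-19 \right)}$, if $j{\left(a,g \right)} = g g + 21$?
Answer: $59210$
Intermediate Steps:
$j{\left(a,g \right)} = 21 + g^{2}$ ($j{\left(a,g \right)} = g^{2} + 21 = 21 + g^{2}$)
$K = 5$
$31 K j{\left(13,-19 \right)} = 31 \cdot 5 \left(21 + \left(-19\right)^{2}\right) = 155 \left(21 + 361\right) = 155 \cdot 382 = 59210$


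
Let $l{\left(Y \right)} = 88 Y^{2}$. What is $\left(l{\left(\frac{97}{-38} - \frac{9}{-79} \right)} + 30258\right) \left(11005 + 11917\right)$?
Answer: $\frac{1589650766425520}{2253001} \approx 7.0557 \cdot 10^{8}$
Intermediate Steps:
$\left(l{\left(\frac{97}{-38} - \frac{9}{-79} \right)} + 30258\right) \left(11005 + 11917\right) = \left(88 \left(\frac{97}{-38} - \frac{9}{-79}\right)^{2} + 30258\right) \left(11005 + 11917\right) = \left(88 \left(97 \left(- \frac{1}{38}\right) - - \frac{9}{79}\right)^{2} + 30258\right) 22922 = \left(88 \left(- \frac{97}{38} + \frac{9}{79}\right)^{2} + 30258\right) 22922 = \left(88 \left(- \frac{7321}{3002}\right)^{2} + 30258\right) 22922 = \left(88 \cdot \frac{53597041}{9012004} + 30258\right) 22922 = \left(\frac{1179134902}{2253001} + 30258\right) 22922 = \frac{69350439160}{2253001} \cdot 22922 = \frac{1589650766425520}{2253001}$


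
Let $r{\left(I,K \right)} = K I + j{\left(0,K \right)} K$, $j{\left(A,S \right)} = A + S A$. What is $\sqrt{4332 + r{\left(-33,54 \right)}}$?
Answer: $5 \sqrt{102} \approx 50.497$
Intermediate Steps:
$j{\left(A,S \right)} = A + A S$
$r{\left(I,K \right)} = I K$ ($r{\left(I,K \right)} = K I + 0 \left(1 + K\right) K = I K + 0 K = I K + 0 = I K$)
$\sqrt{4332 + r{\left(-33,54 \right)}} = \sqrt{4332 - 1782} = \sqrt{2550} = 5 \sqrt{102}$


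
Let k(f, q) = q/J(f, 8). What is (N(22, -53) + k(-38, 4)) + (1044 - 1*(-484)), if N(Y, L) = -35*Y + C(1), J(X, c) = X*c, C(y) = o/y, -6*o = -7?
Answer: 173087/228 ≈ 759.15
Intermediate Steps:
o = 7/6 (o = -⅙*(-7) = 7/6 ≈ 1.1667)
C(y) = 7/(6*y)
N(Y, L) = 7/6 - 35*Y (N(Y, L) = -35*Y + (7/6)/1 = -35*Y + (7/6)*1 = -35*Y + 7/6 = 7/6 - 35*Y)
k(f, q) = q/(8*f) (k(f, q) = q/((f*8)) = q/((8*f)) = q*(1/(8*f)) = q/(8*f))
(N(22, -53) + k(-38, 4)) + (1044 - 1*(-484)) = ((7/6 - 35*22) + (⅛)*4/(-38)) + (1044 - 1*(-484)) = ((7/6 - 770) + (⅛)*4*(-1/38)) + (1044 + 484) = (-4613/6 - 1/76) + 1528 = -175297/228 + 1528 = 173087/228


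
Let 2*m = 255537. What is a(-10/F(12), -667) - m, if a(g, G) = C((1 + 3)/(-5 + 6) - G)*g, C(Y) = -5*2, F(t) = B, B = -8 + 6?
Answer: -255637/2 ≈ -1.2782e+5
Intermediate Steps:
m = 255537/2 (m = (½)*255537 = 255537/2 ≈ 1.2777e+5)
B = -2
F(t) = -2
C(Y) = -10
a(g, G) = -10*g
a(-10/F(12), -667) - m = -(-100)/(-2) - 1*255537/2 = -(-100)*(-1)/2 - 255537/2 = -10*5 - 255537/2 = -50 - 255537/2 = -255637/2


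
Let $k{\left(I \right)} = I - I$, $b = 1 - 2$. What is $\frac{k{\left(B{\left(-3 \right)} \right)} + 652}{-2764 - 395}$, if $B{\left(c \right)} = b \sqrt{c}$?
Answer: $- \frac{652}{3159} \approx -0.20639$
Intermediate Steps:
$b = -1$
$B{\left(c \right)} = - \sqrt{c}$
$k{\left(I \right)} = 0$
$\frac{k{\left(B{\left(-3 \right)} \right)} + 652}{-2764 - 395} = \frac{0 + 652}{-2764 - 395} = \frac{652}{-3159} = 652 \left(- \frac{1}{3159}\right) = - \frac{652}{3159}$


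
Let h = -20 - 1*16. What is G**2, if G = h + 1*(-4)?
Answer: 1600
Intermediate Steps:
h = -36 (h = -20 - 16 = -36)
G = -40 (G = -36 + 1*(-4) = -36 - 4 = -40)
G**2 = (-40)**2 = 1600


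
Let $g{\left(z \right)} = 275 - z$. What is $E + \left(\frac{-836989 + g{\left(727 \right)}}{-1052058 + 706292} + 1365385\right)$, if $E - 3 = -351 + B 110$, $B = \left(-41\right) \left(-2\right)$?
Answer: $\frac{475103030103}{345766} \approx 1.3741 \cdot 10^{6}$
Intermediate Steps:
$B = 82$
$E = 8672$ ($E = 3 + \left(-351 + 82 \cdot 110\right) = 3 + \left(-351 + 9020\right) = 3 + 8669 = 8672$)
$E + \left(\frac{-836989 + g{\left(727 \right)}}{-1052058 + 706292} + 1365385\right) = 8672 + \left(\frac{-836989 + \left(275 - 727\right)}{-1052058 + 706292} + 1365385\right) = 8672 + \left(\frac{-836989 + \left(275 - 727\right)}{-345766} + 1365385\right) = 8672 + \left(\left(-836989 - 452\right) \left(- \frac{1}{345766}\right) + 1365385\right) = 8672 + \left(\left(-837441\right) \left(- \frac{1}{345766}\right) + 1365385\right) = 8672 + \left(\frac{837441}{345766} + 1365385\right) = 8672 + \frac{472104547351}{345766} = \frac{475103030103}{345766}$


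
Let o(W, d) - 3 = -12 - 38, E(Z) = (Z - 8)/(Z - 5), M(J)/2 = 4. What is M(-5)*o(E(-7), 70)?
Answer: -376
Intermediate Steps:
M(J) = 8 (M(J) = 2*4 = 8)
E(Z) = (-8 + Z)/(-5 + Z)
o(W, d) = -47 (o(W, d) = 3 + (-12 - 38) = 3 - 50 = -47)
M(-5)*o(E(-7), 70) = 8*(-47) = -376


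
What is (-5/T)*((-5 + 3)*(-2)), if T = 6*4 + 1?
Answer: -4/5 ≈ -0.80000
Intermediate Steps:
T = 25 (T = 24 + 1 = 25)
(-5/T)*((-5 + 3)*(-2)) = (-5/25)*((-5 + 3)*(-2)) = ((1/25)*(-5))*(-2*(-2)) = -1/5*4 = -4/5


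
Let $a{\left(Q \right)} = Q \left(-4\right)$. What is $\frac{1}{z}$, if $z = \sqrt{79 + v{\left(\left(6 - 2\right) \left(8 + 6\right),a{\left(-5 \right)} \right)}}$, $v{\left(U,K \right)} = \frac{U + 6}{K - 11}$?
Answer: $\frac{3 \sqrt{773}}{773} \approx 0.1079$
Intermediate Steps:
$a{\left(Q \right)} = - 4 Q$
$v{\left(U,K \right)} = \frac{6 + U}{-11 + K}$
$z = \frac{\sqrt{773}}{3}$ ($z = \sqrt{79 + \frac{6 + \left(6 - 2\right) \left(8 + 6\right)}{-11 - -20}} = \sqrt{79 + \frac{6 + 4 \cdot 14}{-11 + 20}} = \sqrt{79 + \frac{6 + 56}{9}} = \sqrt{79 + \frac{1}{9} \cdot 62} = \sqrt{79 + \frac{62}{9}} = \sqrt{\frac{773}{9}} = \frac{\sqrt{773}}{3} \approx 9.2676$)
$\frac{1}{z} = \frac{1}{\frac{1}{3} \sqrt{773}} = \frac{3 \sqrt{773}}{773}$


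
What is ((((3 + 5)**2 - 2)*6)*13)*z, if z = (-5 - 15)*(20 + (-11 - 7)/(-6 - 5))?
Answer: -23019360/11 ≈ -2.0927e+6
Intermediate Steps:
z = -4760/11 (z = -20*(20 - 18/(-11)) = -20*(20 - 18*(-1/11)) = -20*(20 + 18/11) = -20*238/11 = -4760/11 ≈ -432.73)
((((3 + 5)**2 - 2)*6)*13)*z = ((((3 + 5)**2 - 2)*6)*13)*(-4760/11) = (((8**2 - 2)*6)*13)*(-4760/11) = (((64 - 2)*6)*13)*(-4760/11) = ((62*6)*13)*(-4760/11) = (372*13)*(-4760/11) = 4836*(-4760/11) = -23019360/11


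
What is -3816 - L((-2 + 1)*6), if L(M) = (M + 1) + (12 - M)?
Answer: -3829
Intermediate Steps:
L(M) = 13 (L(M) = (1 + M) + (12 - M) = 13)
-3816 - L((-2 + 1)*6) = -3816 - 1*13 = -3816 - 13 = -3829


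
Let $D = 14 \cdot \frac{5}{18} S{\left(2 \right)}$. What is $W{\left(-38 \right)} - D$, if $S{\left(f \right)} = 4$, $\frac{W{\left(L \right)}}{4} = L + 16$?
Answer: $- \frac{932}{9} \approx -103.56$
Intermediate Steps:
$W{\left(L \right)} = 64 + 4 L$ ($W{\left(L \right)} = 4 \left(L + 16\right) = 4 \left(16 + L\right) = 64 + 4 L$)
$D = \frac{140}{9}$ ($D = 14 \cdot \frac{5}{18} \cdot 4 = \frac{35}{9} \cdot 4 = \frac{140}{9} \approx 15.556$)
$W{\left(-38 \right)} - D = \left(64 + 4 \left(-38\right)\right) - \frac{140}{9} = \left(64 - 152\right) - \frac{140}{9} = -88 - \frac{140}{9} = - \frac{932}{9}$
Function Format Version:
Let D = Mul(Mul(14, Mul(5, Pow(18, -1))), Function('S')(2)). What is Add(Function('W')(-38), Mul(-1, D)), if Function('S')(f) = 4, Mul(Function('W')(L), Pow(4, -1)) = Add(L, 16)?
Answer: Rational(-932, 9) ≈ -103.56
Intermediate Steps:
Function('W')(L) = Add(64, Mul(4, L)) (Function('W')(L) = Mul(4, Add(L, 16)) = Mul(4, Add(16, L)) = Add(64, Mul(4, L)))
D = Rational(140, 9) (D = Mul(Mul(14, Mul(5, Pow(18, -1))), 4) = Mul(Mul(14, Mul(5, Rational(1, 18))), 4) = Mul(Mul(14, Rational(5, 18)), 4) = Mul(Rational(35, 9), 4) = Rational(140, 9) ≈ 15.556)
Add(Function('W')(-38), Mul(-1, D)) = Add(Add(64, Mul(4, -38)), Mul(-1, Rational(140, 9))) = Add(Add(64, -152), Rational(-140, 9)) = Add(-88, Rational(-140, 9)) = Rational(-932, 9)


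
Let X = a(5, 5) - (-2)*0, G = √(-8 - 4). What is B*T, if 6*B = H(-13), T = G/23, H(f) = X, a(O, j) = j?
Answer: 5*I*√3/69 ≈ 0.12551*I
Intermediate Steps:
G = 2*I*√3 (G = √(-12) = 2*I*√3 ≈ 3.4641*I)
X = 5 (X = 5 - (-2)*0 = 5 - 1*0 = 5 + 0 = 5)
H(f) = 5
T = 2*I*√3/23 (T = (2*I*√3)/23 = (2*I*√3)*(1/23) = 2*I*√3/23 ≈ 0.15061*I)
B = ⅚ (B = (⅙)*5 = ⅚ ≈ 0.83333)
B*T = 5*(2*I*√3/23)/6 = 5*I*√3/69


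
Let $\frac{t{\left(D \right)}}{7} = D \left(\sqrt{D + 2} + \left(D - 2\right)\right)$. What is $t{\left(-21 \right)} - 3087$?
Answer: $294 - 147 i \sqrt{19} \approx 294.0 - 640.76 i$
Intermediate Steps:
$t{\left(D \right)} = 7 D \left(-2 + D + \sqrt{2 + D}\right)$ ($t{\left(D \right)} = 7 D \left(\sqrt{D + 2} + \left(D - 2\right)\right) = 7 D \left(\sqrt{2 + D} + \left(D - 2\right)\right) = 7 D \left(\sqrt{2 + D} + \left(-2 + D\right)\right) = 7 D \left(-2 + D + \sqrt{2 + D}\right)$)
$t{\left(-21 \right)} - 3087 = 7 \left(-21\right) \left(-2 - 21 + \sqrt{2 - 21}\right) - 3087 = 7 \left(-21\right) \left(-2 - 21 + \sqrt{-19}\right) - 3087 = 7 \left(-21\right) \left(-2 - 21 + i \sqrt{19}\right) - 3087 = 7 \left(-21\right) \left(-23 + i \sqrt{19}\right) - 3087 = \left(3381 - 147 i \sqrt{19}\right) - 3087 = 294 - 147 i \sqrt{19}$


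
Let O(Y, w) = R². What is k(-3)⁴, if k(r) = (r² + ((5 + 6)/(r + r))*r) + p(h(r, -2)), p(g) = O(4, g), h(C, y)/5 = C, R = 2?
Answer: 1874161/16 ≈ 1.1714e+5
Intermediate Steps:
O(Y, w) = 4 (O(Y, w) = 2² = 4)
h(C, y) = 5*C
p(g) = 4
k(r) = 19/2 + r² (k(r) = (r² + ((5 + 6)/(r + r))*r) + 4 = (r² + (11/((2*r)))*r) + 4 = (r² + (11*(1/(2*r)))*r) + 4 = (r² + (11/(2*r))*r) + 4 = (r² + 11/2) + 4 = (11/2 + r²) + 4 = 19/2 + r²)
k(-3)⁴ = (19/2 + (-3)²)⁴ = (19/2 + 9)⁴ = (37/2)⁴ = 1874161/16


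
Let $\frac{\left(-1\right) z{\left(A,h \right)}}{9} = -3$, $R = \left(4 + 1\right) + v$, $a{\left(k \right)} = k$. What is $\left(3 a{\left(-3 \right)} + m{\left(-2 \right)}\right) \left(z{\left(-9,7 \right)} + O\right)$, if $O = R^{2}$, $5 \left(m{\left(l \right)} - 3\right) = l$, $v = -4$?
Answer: $- \frac{896}{5} \approx -179.2$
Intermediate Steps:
$m{\left(l \right)} = 3 + \frac{l}{5}$
$R = 1$ ($R = \left(4 + 1\right) - 4 = 5 - 4 = 1$)
$z{\left(A,h \right)} = 27$ ($z{\left(A,h \right)} = \left(-9\right) \left(-3\right) = 27$)
$O = 1$ ($O = 1^{2} = 1$)
$\left(3 a{\left(-3 \right)} + m{\left(-2 \right)}\right) \left(z{\left(-9,7 \right)} + O\right) = \left(3 \left(-3\right) + \left(3 + \frac{1}{5} \left(-2\right)\right)\right) \left(27 + 1\right) = \left(-9 + \left(3 - \frac{2}{5}\right)\right) 28 = \left(-9 + \frac{13}{5}\right) 28 = \left(- \frac{32}{5}\right) 28 = - \frac{896}{5}$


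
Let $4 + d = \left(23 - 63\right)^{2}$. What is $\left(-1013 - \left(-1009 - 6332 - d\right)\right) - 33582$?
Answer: $-25658$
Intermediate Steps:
$d = 1596$ ($d = -4 + \left(23 - 63\right)^{2} = -4 + \left(-40\right)^{2} = -4 + 1600 = 1596$)
$\left(-1013 - \left(-1009 - 6332 - d\right)\right) - 33582 = \left(-1013 + \left(1596 - \left(-1009 - 6332\right)\right)\right) - 33582 = \left(-1013 + \left(1596 - -7341\right)\right) - 33582 = \left(-1013 + \left(1596 + 7341\right)\right) - 33582 = \left(-1013 + 8937\right) - 33582 = 7924 - 33582 = -25658$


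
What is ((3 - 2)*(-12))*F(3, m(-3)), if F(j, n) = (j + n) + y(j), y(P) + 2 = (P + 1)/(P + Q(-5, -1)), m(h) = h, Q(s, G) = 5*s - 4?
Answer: 336/13 ≈ 25.846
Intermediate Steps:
Q(s, G) = -4 + 5*s
y(P) = -2 + (1 + P)/(-29 + P) (y(P) = -2 + (P + 1)/(P + (-4 + 5*(-5))) = -2 + (1 + P)/(P + (-4 - 25)) = -2 + (1 + P)/(P - 29) = -2 + (1 + P)/(-29 + P))
F(j, n) = j + n + (59 - j)/(-29 + j) (F(j, n) = (j + n) + (59 - j)/(-29 + j) = j + n + (59 - j)/(-29 + j))
((3 - 2)*(-12))*F(3, m(-3)) = ((3 - 2)*(-12))*((59 - 1*3 + (-29 + 3)*(3 - 3))/(-29 + 3)) = (1*(-12))*((59 - 3 - 26*0)/(-26)) = -(-6)*(59 - 3 + 0)/13 = -(-6)*56/13 = -12*(-28/13) = 336/13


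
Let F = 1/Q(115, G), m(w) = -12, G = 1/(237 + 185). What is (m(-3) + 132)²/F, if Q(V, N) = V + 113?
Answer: 3283200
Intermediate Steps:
G = 1/422 ≈ 0.0023697
Q(V, N) = 113 + V
F = 1/228 (F = 1/(113 + 115) = 1/228 ≈ 0.0043860)
(m(-3) + 132)²/F = (-12 + 132)²/(1/228) = 120²*228 = 14400*228 = 3283200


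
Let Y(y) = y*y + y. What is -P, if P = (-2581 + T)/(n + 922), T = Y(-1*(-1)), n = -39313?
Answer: -2579/38391 ≈ -0.067177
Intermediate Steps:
Y(y) = y + y**2 (Y(y) = y**2 + y = y + y**2)
T = 2 (T = (-1*(-1))*(1 - 1*(-1)) = 1*(1 + 1) = 1*2 = 2)
P = 2579/38391 (P = (-2581 + 2)/(-39313 + 922) = -2579/(-38391) = -2579*(-1/38391) = 2579/38391 ≈ 0.067177)
-P = -1*2579/38391 = -2579/38391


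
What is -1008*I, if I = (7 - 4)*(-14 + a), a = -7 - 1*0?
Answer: 63504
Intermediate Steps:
a = -7 (a = -7 + 0 = -7)
I = -63 (I = (7 - 4)*(-14 - 7) = 3*(-21) = -63)
-1008*I = -1008*(-63) = 63504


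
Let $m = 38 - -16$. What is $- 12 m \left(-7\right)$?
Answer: $4536$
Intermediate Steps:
$m = 54$ ($m = 38 + 16 = 54$)
$- 12 m \left(-7\right) = \left(-12\right) 54 \left(-7\right) = \left(-648\right) \left(-7\right) = 4536$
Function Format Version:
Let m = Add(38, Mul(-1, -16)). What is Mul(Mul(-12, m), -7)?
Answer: 4536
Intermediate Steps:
m = 54 (m = Add(38, 16) = 54)
Mul(Mul(-12, m), -7) = Mul(Mul(-12, 54), -7) = Mul(-648, -7) = 4536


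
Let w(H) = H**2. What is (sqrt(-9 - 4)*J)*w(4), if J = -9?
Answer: -144*I*sqrt(13) ≈ -519.2*I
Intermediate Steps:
(sqrt(-9 - 4)*J)*w(4) = (sqrt(-9 - 4)*(-9))*4**2 = (sqrt(-13)*(-9))*16 = ((I*sqrt(13))*(-9))*16 = -9*I*sqrt(13)*16 = -144*I*sqrt(13)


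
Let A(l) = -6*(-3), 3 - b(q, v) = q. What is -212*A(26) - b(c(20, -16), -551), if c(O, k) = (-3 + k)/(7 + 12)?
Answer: -3820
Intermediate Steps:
c(O, k) = -3/19 + k/19 (c(O, k) = (-3 + k)/19 = (-3 + k)*(1/19) = -3/19 + k/19)
b(q, v) = 3 - q
A(l) = 18
-212*A(26) - b(c(20, -16), -551) = -212*18 - (3 - (-3/19 + (1/19)*(-16))) = -3816 - (3 - (-3/19 - 16/19)) = -3816 - (3 - 1*(-1)) = -3816 - (3 + 1) = -3816 - 1*4 = -3816 - 4 = -3820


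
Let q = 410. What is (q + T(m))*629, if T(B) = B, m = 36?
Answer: 280534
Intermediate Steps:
(q + T(m))*629 = (410 + 36)*629 = 446*629 = 280534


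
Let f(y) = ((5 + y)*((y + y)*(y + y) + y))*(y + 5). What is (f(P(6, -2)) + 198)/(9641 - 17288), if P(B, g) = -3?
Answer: -110/2549 ≈ -0.043154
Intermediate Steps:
f(y) = (5 + y)**2*(y + 4*y**2) (f(y) = ((5 + y)*((2*y)*(2*y) + y))*(5 + y) = ((5 + y)*(4*y**2 + y))*(5 + y) = ((5 + y)*(y + 4*y**2))*(5 + y) = (5 + y)**2*(y + 4*y**2))
(f(P(6, -2)) + 198)/(9641 - 17288) = (-3*(5 - 3)**2*(1 + 4*(-3)) + 198)/(9641 - 17288) = (-3*2**2*(1 - 12) + 198)/(-7647) = (-3*4*(-11) + 198)*(-1/7647) = (132 + 198)*(-1/7647) = 330*(-1/7647) = -110/2549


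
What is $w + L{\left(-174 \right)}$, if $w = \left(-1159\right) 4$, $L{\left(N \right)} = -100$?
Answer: $-4736$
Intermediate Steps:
$w = -4636$
$w + L{\left(-174 \right)} = -4636 - 100 = -4736$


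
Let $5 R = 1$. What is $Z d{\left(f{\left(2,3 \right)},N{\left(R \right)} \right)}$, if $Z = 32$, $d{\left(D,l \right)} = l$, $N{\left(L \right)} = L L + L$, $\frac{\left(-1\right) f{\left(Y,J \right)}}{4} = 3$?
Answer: $\frac{192}{25} \approx 7.68$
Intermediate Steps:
$f{\left(Y,J \right)} = -12$ ($f{\left(Y,J \right)} = \left(-4\right) 3 = -12$)
$R = \frac{1}{5}$ ($R = \frac{1}{5} \cdot 1 = \frac{1}{5} \approx 0.2$)
$N{\left(L \right)} = L + L^{2}$ ($N{\left(L \right)} = L^{2} + L = L + L^{2}$)
$Z d{\left(f{\left(2,3 \right)},N{\left(R \right)} \right)} = 32 \frac{1 + \frac{1}{5}}{5} = 32 \cdot \frac{1}{5} \cdot \frac{6}{5} = 32 \cdot \frac{6}{25} = \frac{192}{25}$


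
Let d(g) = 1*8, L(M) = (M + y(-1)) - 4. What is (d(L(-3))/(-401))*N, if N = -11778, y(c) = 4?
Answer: 94224/401 ≈ 234.97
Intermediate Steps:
L(M) = M (L(M) = (M + 4) - 4 = (4 + M) - 4 = M)
d(g) = 8
(d(L(-3))/(-401))*N = (8/(-401))*(-11778) = (8*(-1/401))*(-11778) = -8/401*(-11778) = 94224/401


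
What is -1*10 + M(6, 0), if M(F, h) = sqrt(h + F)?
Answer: -10 + sqrt(6) ≈ -7.5505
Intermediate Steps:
M(F, h) = sqrt(F + h)
-1*10 + M(6, 0) = -1*10 + sqrt(6 + 0) = -10 + sqrt(6)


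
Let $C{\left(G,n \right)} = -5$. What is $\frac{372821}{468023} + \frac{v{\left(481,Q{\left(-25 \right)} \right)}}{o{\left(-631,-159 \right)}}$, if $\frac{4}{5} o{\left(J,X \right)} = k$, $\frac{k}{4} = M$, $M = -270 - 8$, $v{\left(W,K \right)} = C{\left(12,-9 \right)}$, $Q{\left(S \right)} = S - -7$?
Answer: $\frac{104112261}{130110394} \approx 0.80018$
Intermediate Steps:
$Q{\left(S \right)} = 7 + S$ ($Q{\left(S \right)} = S + 7 = 7 + S$)
$v{\left(W,K \right)} = -5$
$M = -278$ ($M = -270 - 8 = -278$)
$k = -1112$ ($k = 4 \left(-278\right) = -1112$)
$o{\left(J,X \right)} = -1390$ ($o{\left(J,X \right)} = \frac{5}{4} \left(-1112\right) = -1390$)
$\frac{372821}{468023} + \frac{v{\left(481,Q{\left(-25 \right)} \right)}}{o{\left(-631,-159 \right)}} = \frac{372821}{468023} - \frac{5}{-1390} = 372821 \cdot \frac{1}{468023} - - \frac{1}{278} = \frac{372821}{468023} + \frac{1}{278} = \frac{104112261}{130110394}$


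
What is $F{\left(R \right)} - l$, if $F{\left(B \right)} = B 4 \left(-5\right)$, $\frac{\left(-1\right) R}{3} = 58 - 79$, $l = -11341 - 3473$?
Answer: $13554$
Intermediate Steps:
$l = -14814$ ($l = -11341 - 3473 = -14814$)
$R = 63$ ($R = - 3 \left(58 - 79\right) = \left(-3\right) \left(-21\right) = 63$)
$F{\left(B \right)} = - 20 B$ ($F{\left(B \right)} = 4 B \left(-5\right) = - 20 B$)
$F{\left(R \right)} - l = \left(-20\right) 63 - -14814 = -1260 + 14814 = 13554$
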